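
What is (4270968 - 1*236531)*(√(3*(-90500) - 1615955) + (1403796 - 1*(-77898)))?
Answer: 5977801096278 + 4034437*I*√1887455 ≈ 5.9778e+12 + 5.5427e+9*I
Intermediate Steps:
(4270968 - 1*236531)*(√(3*(-90500) - 1615955) + (1403796 - 1*(-77898))) = (4270968 - 236531)*(√(-271500 - 1615955) + (1403796 + 77898)) = 4034437*(√(-1887455) + 1481694) = 4034437*(I*√1887455 + 1481694) = 4034437*(1481694 + I*√1887455) = 5977801096278 + 4034437*I*√1887455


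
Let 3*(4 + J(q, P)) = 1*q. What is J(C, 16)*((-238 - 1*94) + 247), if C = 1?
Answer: 935/3 ≈ 311.67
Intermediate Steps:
J(q, P) = -4 + q/3 (J(q, P) = -4 + (1*q)/3 = -4 + q/3)
J(C, 16)*((-238 - 1*94) + 247) = (-4 + (⅓)*1)*((-238 - 1*94) + 247) = (-4 + ⅓)*((-238 - 94) + 247) = -11*(-332 + 247)/3 = -11/3*(-85) = 935/3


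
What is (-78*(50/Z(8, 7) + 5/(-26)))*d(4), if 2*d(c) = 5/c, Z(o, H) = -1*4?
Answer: 2475/4 ≈ 618.75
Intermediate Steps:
Z(o, H) = -4
d(c) = 5/(2*c) (d(c) = (5/c)/2 = 5/(2*c))
(-78*(50/Z(8, 7) + 5/(-26)))*d(4) = (-78*(50/(-4) + 5/(-26)))*((5/2)/4) = (-78*(50*(-¼) + 5*(-1/26)))*((5/2)*(¼)) = -78*(-25/2 - 5/26)*(5/8) = -78*(-165/13)*(5/8) = 990*(5/8) = 2475/4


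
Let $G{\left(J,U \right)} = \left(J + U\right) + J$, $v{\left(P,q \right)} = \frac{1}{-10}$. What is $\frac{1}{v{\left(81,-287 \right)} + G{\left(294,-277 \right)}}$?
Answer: $\frac{10}{3109} \approx 0.0032165$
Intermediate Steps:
$v{\left(P,q \right)} = - \frac{1}{10}$
$G{\left(J,U \right)} = U + 2 J$
$\frac{1}{v{\left(81,-287 \right)} + G{\left(294,-277 \right)}} = \frac{1}{- \frac{1}{10} + \left(-277 + 2 \cdot 294\right)} = \frac{1}{- \frac{1}{10} + \left(-277 + 588\right)} = \frac{1}{- \frac{1}{10} + 311} = \frac{1}{\frac{3109}{10}} = \frac{10}{3109}$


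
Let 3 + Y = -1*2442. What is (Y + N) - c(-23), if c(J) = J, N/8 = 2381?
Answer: 16626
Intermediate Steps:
Y = -2445 (Y = -3 - 1*2442 = -3 - 2442 = -2445)
N = 19048 (N = 8*2381 = 19048)
(Y + N) - c(-23) = (-2445 + 19048) - 1*(-23) = 16603 + 23 = 16626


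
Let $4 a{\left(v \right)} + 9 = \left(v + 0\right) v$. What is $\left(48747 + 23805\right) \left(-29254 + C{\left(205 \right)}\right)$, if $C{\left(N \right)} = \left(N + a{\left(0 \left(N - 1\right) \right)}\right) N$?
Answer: $893096982$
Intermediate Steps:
$a{\left(v \right)} = - \frac{9}{4} + \frac{v^{2}}{4}$ ($a{\left(v \right)} = - \frac{9}{4} + \frac{\left(v + 0\right) v}{4} = - \frac{9}{4} + \frac{v v}{4} = - \frac{9}{4} + \frac{v^{2}}{4}$)
$C{\left(N \right)} = N \left(- \frac{9}{4} + N\right)$ ($C{\left(N \right)} = \left(N + \left(- \frac{9}{4} + \frac{\left(0 \left(N - 1\right)\right)^{2}}{4}\right)\right) N = \left(N + \left(- \frac{9}{4} + \frac{\left(0 \left(-1 + N\right)\right)^{2}}{4}\right)\right) N = \left(N - \left(\frac{9}{4} - \frac{0^{2}}{4}\right)\right) N = \left(N + \left(- \frac{9}{4} + \frac{1}{4} \cdot 0\right)\right) N = \left(N + \left(- \frac{9}{4} + 0\right)\right) N = \left(N - \frac{9}{4}\right) N = \left(- \frac{9}{4} + N\right) N = N \left(- \frac{9}{4} + N\right)$)
$\left(48747 + 23805\right) \left(-29254 + C{\left(205 \right)}\right) = \left(48747 + 23805\right) \left(-29254 + \frac{1}{4} \cdot 205 \left(-9 + 4 \cdot 205\right)\right) = 72552 \left(-29254 + \frac{1}{4} \cdot 205 \left(-9 + 820\right)\right) = 72552 \left(-29254 + \frac{1}{4} \cdot 205 \cdot 811\right) = 72552 \left(-29254 + \frac{166255}{4}\right) = 72552 \cdot \frac{49239}{4} = 893096982$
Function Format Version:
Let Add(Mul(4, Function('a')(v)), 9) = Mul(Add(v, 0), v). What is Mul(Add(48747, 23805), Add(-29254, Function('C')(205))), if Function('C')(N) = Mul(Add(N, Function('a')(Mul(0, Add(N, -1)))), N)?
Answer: 893096982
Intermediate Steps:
Function('a')(v) = Add(Rational(-9, 4), Mul(Rational(1, 4), Pow(v, 2))) (Function('a')(v) = Add(Rational(-9, 4), Mul(Rational(1, 4), Mul(Add(v, 0), v))) = Add(Rational(-9, 4), Mul(Rational(1, 4), Mul(v, v))) = Add(Rational(-9, 4), Mul(Rational(1, 4), Pow(v, 2))))
Function('C')(N) = Mul(N, Add(Rational(-9, 4), N)) (Function('C')(N) = Mul(Add(N, Add(Rational(-9, 4), Mul(Rational(1, 4), Pow(Mul(0, Add(N, -1)), 2)))), N) = Mul(Add(N, Add(Rational(-9, 4), Mul(Rational(1, 4), Pow(Mul(0, Add(-1, N)), 2)))), N) = Mul(Add(N, Add(Rational(-9, 4), Mul(Rational(1, 4), Pow(0, 2)))), N) = Mul(Add(N, Add(Rational(-9, 4), Mul(Rational(1, 4), 0))), N) = Mul(Add(N, Add(Rational(-9, 4), 0)), N) = Mul(Add(N, Rational(-9, 4)), N) = Mul(Add(Rational(-9, 4), N), N) = Mul(N, Add(Rational(-9, 4), N)))
Mul(Add(48747, 23805), Add(-29254, Function('C')(205))) = Mul(Add(48747, 23805), Add(-29254, Mul(Rational(1, 4), 205, Add(-9, Mul(4, 205))))) = Mul(72552, Add(-29254, Mul(Rational(1, 4), 205, Add(-9, 820)))) = Mul(72552, Add(-29254, Mul(Rational(1, 4), 205, 811))) = Mul(72552, Add(-29254, Rational(166255, 4))) = Mul(72552, Rational(49239, 4)) = 893096982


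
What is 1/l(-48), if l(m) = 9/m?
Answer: -16/3 ≈ -5.3333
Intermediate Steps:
1/l(-48) = 1/(9/(-48)) = 1/(9*(-1/48)) = 1/(-3/16) = -16/3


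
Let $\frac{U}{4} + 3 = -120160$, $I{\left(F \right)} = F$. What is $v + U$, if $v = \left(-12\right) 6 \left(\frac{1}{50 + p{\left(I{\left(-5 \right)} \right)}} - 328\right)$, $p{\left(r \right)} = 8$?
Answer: $- \frac{13254080}{29} \approx -4.5704 \cdot 10^{5}$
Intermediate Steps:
$U = -480652$ ($U = -12 + 4 \left(-120160\right) = -12 - 480640 = -480652$)
$v = \frac{684828}{29}$ ($v = \left(-12\right) 6 \left(\frac{1}{50 + 8} - 328\right) = - 72 \left(\frac{1}{58} - 328\right) = \left(-72\right) \left(- \frac{19023}{58}\right) = \frac{684828}{29} \approx 23615.0$)
$v + U = \frac{684828}{29} - 480652 = - \frac{13254080}{29}$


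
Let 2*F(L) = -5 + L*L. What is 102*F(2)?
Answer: -51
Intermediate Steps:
F(L) = -5/2 + L**2/2 (F(L) = (-5 + L*L)/2 = (-5 + L**2)/2 = -5/2 + L**2/2)
102*F(2) = 102*(-5/2 + (1/2)*2**2) = 102*(-5/2 + (1/2)*4) = 102*(-5/2 + 2) = 102*(-1/2) = -51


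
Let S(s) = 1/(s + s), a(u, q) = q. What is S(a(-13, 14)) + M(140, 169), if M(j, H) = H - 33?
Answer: 3809/28 ≈ 136.04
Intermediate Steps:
M(j, H) = -33 + H
S(s) = 1/(2*s)
S(a(-13, 14)) + M(140, 169) = (½)/14 + (-33 + 169) = (½)*(1/14) + 136 = 1/28 + 136 = 3809/28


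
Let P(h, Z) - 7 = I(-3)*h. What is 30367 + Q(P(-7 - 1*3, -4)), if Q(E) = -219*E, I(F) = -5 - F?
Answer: 24454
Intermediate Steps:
P(h, Z) = 7 - 2*h (P(h, Z) = 7 + (-5 - 1*(-3))*h = 7 + (-5 + 3)*h = 7 - 2*h)
30367 + Q(P(-7 - 1*3, -4)) = 30367 - 219*(7 - 2*(-7 - 1*3)) = 30367 - 219*(7 - 2*(-7 - 3)) = 30367 - 219*(7 - 2*(-10)) = 30367 - 219*(7 + 20) = 30367 - 219*27 = 30367 - 5913 = 24454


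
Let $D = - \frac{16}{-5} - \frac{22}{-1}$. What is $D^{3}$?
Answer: $\frac{2000376}{125} \approx 16003.0$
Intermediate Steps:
$D = \frac{126}{5}$ ($D = \left(-16\right) \left(- \frac{1}{5}\right) - -22 = \frac{16}{5} + 22 = \frac{126}{5} \approx 25.2$)
$D^{3} = \left(\frac{126}{5}\right)^{3} = \frac{2000376}{125}$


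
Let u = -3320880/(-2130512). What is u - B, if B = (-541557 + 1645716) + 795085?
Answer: -252897425753/133157 ≈ -1.8992e+6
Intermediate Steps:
u = 207555/133157 (u = -3320880*(-1/2130512) = 207555/133157 ≈ 1.5587)
B = 1899244 (B = 1104159 + 795085 = 1899244)
u - B = 207555/133157 - 1*1899244 = 207555/133157 - 1899244 = -252897425753/133157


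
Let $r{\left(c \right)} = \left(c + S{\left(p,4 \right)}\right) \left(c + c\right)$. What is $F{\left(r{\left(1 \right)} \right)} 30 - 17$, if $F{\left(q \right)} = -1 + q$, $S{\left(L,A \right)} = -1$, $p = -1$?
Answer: $-47$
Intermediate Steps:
$r{\left(c \right)} = 2 c \left(-1 + c\right)$ ($r{\left(c \right)} = \left(c - 1\right) \left(c + c\right) = \left(-1 + c\right) 2 c = 2 c \left(-1 + c\right)$)
$F{\left(r{\left(1 \right)} \right)} 30 - 17 = \left(-1 + 2 \cdot 1 \left(-1 + 1\right)\right) 30 - 17 = \left(-1 + 2 \cdot 1 \cdot 0\right) 30 - 17 = \left(-1 + 0\right) 30 - 17 = \left(-1\right) 30 - 17 = -30 - 17 = -47$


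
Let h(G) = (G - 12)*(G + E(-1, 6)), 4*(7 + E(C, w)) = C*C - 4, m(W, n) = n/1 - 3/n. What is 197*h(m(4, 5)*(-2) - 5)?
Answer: 10953003/100 ≈ 1.0953e+5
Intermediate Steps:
m(W, n) = n - 3/n (m(W, n) = n*1 - 3/n = n - 3/n)
E(C, w) = -8 + C²/4 (E(C, w) = -7 + (C*C - 4)/4 = -7 + (C² - 4)/4 = -7 + (-4 + C²)/4 = -7 + (-1 + C²/4) = -8 + C²/4)
h(G) = (-12 + G)*(-31/4 + G) (h(G) = (G - 12)*(G + (-8 + (¼)*(-1)²)) = (-12 + G)*(G + (-8 + (¼)*1)) = (-12 + G)*(G + (-8 + ¼)) = (-12 + G)*(G - 31/4) = (-12 + G)*(-31/4 + G))
197*h(m(4, 5)*(-2) - 5) = 197*(93 + ((5 - 3/5)*(-2) - 5)² - 79*((5 - 3/5)*(-2) - 5)/4) = 197*(93 + ((5 - 3*⅕)*(-2) - 5)² - 79*((5 - 3*⅕)*(-2) - 5)/4) = 197*(93 + ((5 - ⅗)*(-2) - 5)² - 79*((5 - ⅗)*(-2) - 5)/4) = 197*(93 + ((22/5)*(-2) - 5)² - 79*((22/5)*(-2) - 5)/4) = 197*(93 + (-44/5 - 5)² - 79*(-44/5 - 5)/4) = 197*(93 + (-69/5)² - 79/4*(-69/5)) = 197*(93 + 4761/25 + 5451/20) = 197*(55599/100) = 10953003/100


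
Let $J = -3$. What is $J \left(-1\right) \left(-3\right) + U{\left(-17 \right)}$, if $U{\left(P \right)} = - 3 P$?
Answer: $42$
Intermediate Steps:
$J \left(-1\right) \left(-3\right) + U{\left(-17 \right)} = \left(-3\right) \left(-1\right) \left(-3\right) - -51 = 3 \left(-3\right) + 51 = -9 + 51 = 42$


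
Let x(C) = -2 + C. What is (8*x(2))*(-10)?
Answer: 0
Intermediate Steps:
(8*x(2))*(-10) = (8*(-2 + 2))*(-10) = (8*0)*(-10) = 0*(-10) = 0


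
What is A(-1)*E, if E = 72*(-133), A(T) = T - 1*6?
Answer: 67032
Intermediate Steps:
A(T) = -6 + T (A(T) = T - 6 = -6 + T)
E = -9576
A(-1)*E = (-6 - 1)*(-9576) = -7*(-9576) = 67032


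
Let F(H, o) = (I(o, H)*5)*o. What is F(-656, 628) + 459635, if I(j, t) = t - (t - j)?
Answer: 2431555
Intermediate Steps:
I(j, t) = j (I(j, t) = t + (j - t) = j)
F(H, o) = 5*o**2 (F(H, o) = (o*5)*o = (5*o)*o = 5*o**2)
F(-656, 628) + 459635 = 5*628**2 + 459635 = 5*394384 + 459635 = 1971920 + 459635 = 2431555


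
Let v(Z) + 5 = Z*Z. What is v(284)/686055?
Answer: 80651/686055 ≈ 0.11756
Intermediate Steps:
v(Z) = -5 + Z² (v(Z) = -5 + Z*Z = -5 + Z²)
v(284)/686055 = (-5 + 284²)/686055 = (-5 + 80656)*(1/686055) = 80651*(1/686055) = 80651/686055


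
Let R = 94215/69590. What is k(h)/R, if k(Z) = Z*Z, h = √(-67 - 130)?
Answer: -2741846/18843 ≈ -145.51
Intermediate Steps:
h = I*√197 (h = √(-197) = I*√197 ≈ 14.036*I)
k(Z) = Z²
R = 18843/13918 (R = 94215*(1/69590) = 18843/13918 ≈ 1.3539)
k(h)/R = (I*√197)²/(18843/13918) = -197*13918/18843 = -2741846/18843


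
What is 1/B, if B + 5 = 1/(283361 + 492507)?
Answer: -775868/3879339 ≈ -0.20000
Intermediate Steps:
B = -3879339/775868 (B = -5 + 1/(283361 + 492507) = -5 + 1/775868 = -3879339/775868 ≈ -5.0000)
1/B = 1/(-3879339/775868) = -775868/3879339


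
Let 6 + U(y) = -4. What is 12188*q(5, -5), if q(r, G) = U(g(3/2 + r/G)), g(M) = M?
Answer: -121880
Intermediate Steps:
U(y) = -10 (U(y) = -6 - 4 = -10)
q(r, G) = -10
12188*q(5, -5) = 12188*(-10) = -121880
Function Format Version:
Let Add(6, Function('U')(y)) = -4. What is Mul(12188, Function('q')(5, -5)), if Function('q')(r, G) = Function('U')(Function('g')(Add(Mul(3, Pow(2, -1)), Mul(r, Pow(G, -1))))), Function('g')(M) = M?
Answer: -121880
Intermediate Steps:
Function('U')(y) = -10 (Function('U')(y) = Add(-6, -4) = -10)
Function('q')(r, G) = -10
Mul(12188, Function('q')(5, -5)) = Mul(12188, -10) = -121880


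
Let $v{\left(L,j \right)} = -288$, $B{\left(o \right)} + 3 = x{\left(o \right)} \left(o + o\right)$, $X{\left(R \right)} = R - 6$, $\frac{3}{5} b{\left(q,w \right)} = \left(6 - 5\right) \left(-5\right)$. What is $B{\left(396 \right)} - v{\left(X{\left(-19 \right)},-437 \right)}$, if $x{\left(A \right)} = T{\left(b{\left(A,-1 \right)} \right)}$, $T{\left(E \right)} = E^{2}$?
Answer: $55285$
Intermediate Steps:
$b{\left(q,w \right)} = - \frac{25}{3}$ ($b{\left(q,w \right)} = \frac{5 \left(6 - 5\right) \left(-5\right)}{3} = \frac{5 \cdot 1 \left(-5\right)}{3} = \frac{5}{3} \left(-5\right) = - \frac{25}{3}$)
$X{\left(R \right)} = -6 + R$ ($X{\left(R \right)} = R - 6 = -6 + R$)
$x{\left(A \right)} = \frac{625}{9}$ ($x{\left(A \right)} = \left(- \frac{25}{3}\right)^{2} = \frac{625}{9}$)
$B{\left(o \right)} = -3 + \frac{1250 o}{9}$ ($B{\left(o \right)} = -3 + \frac{625 \left(o + o\right)}{9} = -3 + \frac{625 \cdot 2 o}{9} = -3 + \frac{1250 o}{9}$)
$B{\left(396 \right)} - v{\left(X{\left(-19 \right)},-437 \right)} = \left(-3 + \frac{1250}{9} \cdot 396\right) - -288 = \left(-3 + 55000\right) + 288 = 54997 + 288 = 55285$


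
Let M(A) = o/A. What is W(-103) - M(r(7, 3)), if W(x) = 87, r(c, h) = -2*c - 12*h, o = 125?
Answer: 179/2 ≈ 89.500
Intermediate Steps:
r(c, h) = -12*h - 2*c
M(A) = 125/A
W(-103) - M(r(7, 3)) = 87 - 125/(-12*3 - 2*7) = 87 - 125/(-36 - 14) = 87 - 125/(-50) = 87 - 125*(-1)/50 = 87 - 1*(-5/2) = 87 + 5/2 = 179/2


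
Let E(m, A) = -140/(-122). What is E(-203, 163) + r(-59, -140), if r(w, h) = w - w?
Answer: 70/61 ≈ 1.1475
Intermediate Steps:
E(m, A) = 70/61 (E(m, A) = -140*(-1/122) = 70/61)
r(w, h) = 0
E(-203, 163) + r(-59, -140) = 70/61 + 0 = 70/61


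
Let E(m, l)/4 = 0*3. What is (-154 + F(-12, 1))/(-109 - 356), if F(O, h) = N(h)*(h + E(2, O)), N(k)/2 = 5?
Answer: 48/155 ≈ 0.30968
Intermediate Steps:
E(m, l) = 0 (E(m, l) = 4*(0*3) = 4*0 = 0)
N(k) = 10 (N(k) = 2*5 = 10)
F(O, h) = 10*h (F(O, h) = 10*(h + 0) = 10*h)
(-154 + F(-12, 1))/(-109 - 356) = (-154 + 10*1)/(-109 - 356) = (-154 + 10)/(-465) = -144*(-1/465) = 48/155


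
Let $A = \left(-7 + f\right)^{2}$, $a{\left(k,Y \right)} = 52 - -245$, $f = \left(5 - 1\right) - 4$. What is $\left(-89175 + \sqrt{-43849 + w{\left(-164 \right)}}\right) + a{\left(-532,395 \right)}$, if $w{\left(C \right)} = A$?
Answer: $-88878 + 10 i \sqrt{438} \approx -88878.0 + 209.28 i$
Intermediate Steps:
$f = 0$ ($f = 4 - 4 = 0$)
$a{\left(k,Y \right)} = 297$ ($a{\left(k,Y \right)} = 52 + 245 = 297$)
$A = 49$ ($A = \left(-7 + 0\right)^{2} = \left(-7\right)^{2} = 49$)
$w{\left(C \right)} = 49$
$\left(-89175 + \sqrt{-43849 + w{\left(-164 \right)}}\right) + a{\left(-532,395 \right)} = \left(-89175 + \sqrt{-43849 + 49}\right) + 297 = \left(-89175 + \sqrt{-43800}\right) + 297 = \left(-89175 + 10 i \sqrt{438}\right) + 297 = -88878 + 10 i \sqrt{438}$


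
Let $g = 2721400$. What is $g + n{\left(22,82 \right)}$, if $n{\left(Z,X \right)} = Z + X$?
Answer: $2721504$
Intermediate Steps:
$n{\left(Z,X \right)} = X + Z$
$g + n{\left(22,82 \right)} = 2721400 + \left(82 + 22\right) = 2721400 + 104 = 2721504$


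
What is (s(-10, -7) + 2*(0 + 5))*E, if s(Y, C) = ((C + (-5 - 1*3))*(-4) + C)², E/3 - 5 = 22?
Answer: 228339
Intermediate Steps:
E = 81 (E = 15 + 3*22 = 15 + 66 = 81)
s(Y, C) = (32 - 3*C)² (s(Y, C) = ((C + (-5 - 3))*(-4) + C)² = ((C - 8)*(-4) + C)² = ((-8 + C)*(-4) + C)² = ((32 - 4*C) + C)² = (32 - 3*C)²)
(s(-10, -7) + 2*(0 + 5))*E = ((-32 + 3*(-7))² + 2*(0 + 5))*81 = ((-32 - 21)² + 2*5)*81 = ((-53)² + 10)*81 = (2809 + 10)*81 = 2819*81 = 228339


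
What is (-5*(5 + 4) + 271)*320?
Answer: 72320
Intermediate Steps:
(-5*(5 + 4) + 271)*320 = (-5*9 + 271)*320 = (-45 + 271)*320 = 226*320 = 72320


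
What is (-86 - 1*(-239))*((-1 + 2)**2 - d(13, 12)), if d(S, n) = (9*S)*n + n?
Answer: -216495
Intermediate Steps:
d(S, n) = n + 9*S*n (d(S, n) = 9*S*n + n = n + 9*S*n)
(-86 - 1*(-239))*((-1 + 2)**2 - d(13, 12)) = (-86 - 1*(-239))*((-1 + 2)**2 - 12*(1 + 9*13)) = (-86 + 239)*(1**2 - 12*(1 + 117)) = 153*(1 - 12*118) = 153*(1 - 1*1416) = 153*(1 - 1416) = 153*(-1415) = -216495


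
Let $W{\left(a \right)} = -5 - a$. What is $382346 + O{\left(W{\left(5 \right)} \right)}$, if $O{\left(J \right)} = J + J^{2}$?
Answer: $382436$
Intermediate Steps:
$382346 + O{\left(W{\left(5 \right)} \right)} = 382346 + \left(-5 - 5\right) \left(1 - 10\right) = 382346 - 10 \left(1 - 10\right) = 382346 - -90 = 382346 + 90 = 382436$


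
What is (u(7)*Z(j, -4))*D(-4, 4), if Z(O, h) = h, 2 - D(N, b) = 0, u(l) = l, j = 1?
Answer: -56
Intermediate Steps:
D(N, b) = 2 (D(N, b) = 2 - 1*0 = 2 + 0 = 2)
(u(7)*Z(j, -4))*D(-4, 4) = (7*(-4))*2 = -28*2 = -56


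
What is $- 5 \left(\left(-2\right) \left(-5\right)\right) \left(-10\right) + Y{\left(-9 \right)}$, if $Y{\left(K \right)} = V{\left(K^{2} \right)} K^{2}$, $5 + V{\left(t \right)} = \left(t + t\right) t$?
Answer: $1062977$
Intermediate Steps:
$V{\left(t \right)} = -5 + 2 t^{2}$ ($V{\left(t \right)} = -5 + \left(t + t\right) t = -5 + 2 t t = -5 + 2 t^{2}$)
$Y{\left(K \right)} = K^{2} \left(-5 + 2 K^{4}\right)$ ($Y{\left(K \right)} = \left(-5 + 2 \left(K^{2}\right)^{2}\right) K^{2} = \left(-5 + 2 K^{4}\right) K^{2} = K^{2} \left(-5 + 2 K^{4}\right)$)
$- 5 \left(\left(-2\right) \left(-5\right)\right) \left(-10\right) + Y{\left(-9 \right)} = - 5 \left(\left(-2\right) \left(-5\right)\right) \left(-10\right) + \left(-9\right)^{2} \left(-5 + 2 \left(-9\right)^{4}\right) = \left(-5\right) 10 \left(-10\right) + 81 \left(-5 + 2 \cdot 6561\right) = \left(-50\right) \left(-10\right) + 81 \left(-5 + 13122\right) = 500 + 81 \cdot 13117 = 500 + 1062477 = 1062977$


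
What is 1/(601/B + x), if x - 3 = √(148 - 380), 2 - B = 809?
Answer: 367185/38600542 - 651249*I*√58/77201084 ≈ 0.0095124 - 0.064245*I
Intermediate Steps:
B = -807 (B = 2 - 1*809 = 2 - 809 = -807)
x = 3 + 2*I*√58 (x = 3 + √(148 - 380) = 3 + √(-232) = 3 + 2*I*√58 ≈ 3.0 + 15.232*I)
1/(601/B + x) = 1/(601/(-807) + (3 + 2*I*√58)) = 1/(601*(-1/807) + (3 + 2*I*√58)) = 1/(-601/807 + (3 + 2*I*√58)) = 1/(1820/807 + 2*I*√58)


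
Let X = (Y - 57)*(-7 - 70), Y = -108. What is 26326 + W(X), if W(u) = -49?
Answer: 26277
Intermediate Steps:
X = 12705 (X = (-108 - 57)*(-7 - 70) = -165*(-77) = 12705)
26326 + W(X) = 26326 - 49 = 26277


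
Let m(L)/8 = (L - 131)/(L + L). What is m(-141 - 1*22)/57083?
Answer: 1176/9304529 ≈ 0.00012639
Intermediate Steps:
m(L) = 4*(-131 + L)/L (m(L) = 8*((L - 131)/(L + L)) = 8*((-131 + L)/((2*L))) = 8*((-131 + L)*(1/(2*L))) = 8*((-131 + L)/(2*L)) = 4*(-131 + L)/L)
m(-141 - 1*22)/57083 = (4 - 524/(-141 - 1*22))/57083 = (4 - 524/(-141 - 22))*(1/57083) = (4 - 524/(-163))*(1/57083) = (4 - 524*(-1/163))*(1/57083) = (4 + 524/163)*(1/57083) = (1176/163)*(1/57083) = 1176/9304529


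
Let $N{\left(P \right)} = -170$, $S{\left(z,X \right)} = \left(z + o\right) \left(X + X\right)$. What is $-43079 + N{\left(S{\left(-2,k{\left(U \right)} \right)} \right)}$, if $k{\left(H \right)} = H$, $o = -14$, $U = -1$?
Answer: $-43249$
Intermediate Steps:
$S{\left(z,X \right)} = 2 X \left(-14 + z\right)$ ($S{\left(z,X \right)} = \left(z - 14\right) \left(X + X\right) = \left(-14 + z\right) 2 X = 2 X \left(-14 + z\right)$)
$-43079 + N{\left(S{\left(-2,k{\left(U \right)} \right)} \right)} = -43079 - 170 = -43249$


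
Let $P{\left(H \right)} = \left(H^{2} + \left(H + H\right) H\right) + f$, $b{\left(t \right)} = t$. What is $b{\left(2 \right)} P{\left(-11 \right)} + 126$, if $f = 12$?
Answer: $876$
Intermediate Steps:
$P{\left(H \right)} = 12 + 3 H^{2}$ ($P{\left(H \right)} = \left(H^{2} + \left(H + H\right) H\right) + 12 = \left(H^{2} + 2 H H\right) + 12 = \left(H^{2} + 2 H^{2}\right) + 12 = 3 H^{2} + 12 = 12 + 3 H^{2}$)
$b{\left(2 \right)} P{\left(-11 \right)} + 126 = 2 \left(12 + 3 \left(-11\right)^{2}\right) + 126 = 2 \left(12 + 3 \cdot 121\right) + 126 = 2 \left(12 + 363\right) + 126 = 2 \cdot 375 + 126 = 750 + 126 = 876$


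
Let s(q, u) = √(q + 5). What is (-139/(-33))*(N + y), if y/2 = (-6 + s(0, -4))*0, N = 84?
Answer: 3892/11 ≈ 353.82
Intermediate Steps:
s(q, u) = √(5 + q)
y = 0 (y = 2*((-6 + √(5 + 0))*0) = 2*((-6 + √5)*0) = 2*0 = 0)
(-139/(-33))*(N + y) = (-139/(-33))*(84 + 0) = -139*(-1/33)*84 = (139/33)*84 = 3892/11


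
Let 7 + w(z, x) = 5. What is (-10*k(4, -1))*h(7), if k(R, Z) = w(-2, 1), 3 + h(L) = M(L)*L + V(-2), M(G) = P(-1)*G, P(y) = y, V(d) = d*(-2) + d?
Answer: -1000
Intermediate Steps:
w(z, x) = -2 (w(z, x) = -7 + 5 = -2)
V(d) = -d (V(d) = -2*d + d = -d)
M(G) = -G
h(L) = -1 - L² (h(L) = -3 + ((-L)*L - 1*(-2)) = -3 + (-L² + 2) = -3 + (2 - L²) = -1 - L²)
k(R, Z) = -2
(-10*k(4, -1))*h(7) = (-10*(-2))*(-1 - 1*7²) = 20*(-1 - 1*49) = 20*(-1 - 49) = 20*(-50) = -1000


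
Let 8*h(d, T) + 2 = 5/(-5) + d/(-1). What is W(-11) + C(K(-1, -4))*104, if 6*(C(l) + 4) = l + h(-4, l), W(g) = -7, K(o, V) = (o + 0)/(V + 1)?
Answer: -7471/18 ≈ -415.06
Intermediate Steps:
h(d, T) = -3/8 - d/8 (h(d, T) = -¼ + (5/(-5) + d/(-1))/8 = -¼ + (5*(-⅕) + d*(-1))/8 = -¼ + (-1 - d)/8 = -¼ + (-⅛ - d/8) = -3/8 - d/8)
K(o, V) = o/(1 + V)
C(l) = -191/48 + l/6 (C(l) = -4 + (l + (-3/8 - ⅛*(-4)))/6 = -4 + (l + (-3/8 + ½))/6 = -4 + (l + ⅛)/6 = -4 + (⅛ + l)/6 = -4 + (1/48 + l/6) = -191/48 + l/6)
W(-11) + C(K(-1, -4))*104 = -7 + (-191/48 + (-1/(1 - 4))/6)*104 = -7 + (-191/48 + (-1/(-3))/6)*104 = -7 + (-191/48 + (-1*(-⅓))/6)*104 = -7 + (-191/48 + (⅙)*(⅓))*104 = -7 + (-191/48 + 1/18)*104 = -7 - 565/144*104 = -7 - 7345/18 = -7471/18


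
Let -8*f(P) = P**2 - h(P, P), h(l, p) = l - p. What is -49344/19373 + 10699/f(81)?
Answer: -1981919800/127106253 ≈ -15.593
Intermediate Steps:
f(P) = -P**2/8 (f(P) = -(P**2 - (P - P))/8 = -(P**2 - 1*0)/8 = -(P**2 + 0)/8 = -P**2/8)
-49344/19373 + 10699/f(81) = -49344/19373 + 10699/((-1/8*81**2)) = -49344*1/19373 + 10699/((-1/8*6561)) = -49344/19373 + 10699/(-6561/8) = -49344/19373 + 10699*(-8/6561) = -49344/19373 - 85592/6561 = -1981919800/127106253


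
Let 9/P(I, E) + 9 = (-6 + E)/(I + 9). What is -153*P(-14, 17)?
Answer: 6885/56 ≈ 122.95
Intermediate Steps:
P(I, E) = 9/(-9 + (-6 + E)/(9 + I)) (P(I, E) = 9/(-9 + (-6 + E)/(I + 9)) = 9/(-9 + (-6 + E)/(9 + I)))
-153*P(-14, 17) = -1377*(9 - 14)/(-87 + 17 - 9*(-14)) = -1377*(-5)/(-87 + 17 + 126) = -1377*(-5)/56 = -153*(-45/56) = 6885/56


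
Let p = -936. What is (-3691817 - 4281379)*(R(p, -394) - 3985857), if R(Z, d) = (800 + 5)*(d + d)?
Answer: 36837736239612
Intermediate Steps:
R(Z, d) = 1610*d (R(Z, d) = 805*(2*d) = 1610*d)
(-3691817 - 4281379)*(R(p, -394) - 3985857) = (-3691817 - 4281379)*(1610*(-394) - 3985857) = -7973196*(-634340 - 3985857) = -7973196*(-4620197) = 36837736239612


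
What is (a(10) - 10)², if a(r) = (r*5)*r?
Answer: 240100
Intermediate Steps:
a(r) = 5*r² (a(r) = (5*r)*r = 5*r²)
(a(10) - 10)² = (5*10² - 10)² = (5*100 - 10)² = (500 - 10)² = 490² = 240100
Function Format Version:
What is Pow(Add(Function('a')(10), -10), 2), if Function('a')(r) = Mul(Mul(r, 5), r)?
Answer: 240100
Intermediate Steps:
Function('a')(r) = Mul(5, Pow(r, 2)) (Function('a')(r) = Mul(Mul(5, r), r) = Mul(5, Pow(r, 2)))
Pow(Add(Function('a')(10), -10), 2) = Pow(Add(Mul(5, Pow(10, 2)), -10), 2) = Pow(Add(Mul(5, 100), -10), 2) = Pow(Add(500, -10), 2) = Pow(490, 2) = 240100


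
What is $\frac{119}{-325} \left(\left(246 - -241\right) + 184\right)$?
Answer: $- \frac{79849}{325} \approx -245.69$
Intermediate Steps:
$\frac{119}{-325} \left(\left(246 - -241\right) + 184\right) = 119 \left(- \frac{1}{325}\right) \left(\left(246 + 241\right) + 184\right) = - \frac{119 \left(487 + 184\right)}{325} = \left(- \frac{119}{325}\right) 671 = - \frac{79849}{325}$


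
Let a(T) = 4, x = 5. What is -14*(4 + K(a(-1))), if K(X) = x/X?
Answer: -147/2 ≈ -73.500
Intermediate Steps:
K(X) = 5/X
-14*(4 + K(a(-1))) = -14*(4 + 5/4) = -14*21/4 = -147/2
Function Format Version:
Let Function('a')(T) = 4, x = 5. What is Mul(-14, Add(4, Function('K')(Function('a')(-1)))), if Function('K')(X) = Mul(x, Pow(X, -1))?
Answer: Rational(-147, 2) ≈ -73.500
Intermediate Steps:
Function('K')(X) = Mul(5, Pow(X, -1))
Mul(-14, Add(4, Function('K')(Function('a')(-1)))) = Mul(-14, Add(4, Mul(5, Pow(4, -1)))) = Mul(-14, Add(4, Mul(5, Rational(1, 4)))) = Mul(-14, Add(4, Rational(5, 4))) = Mul(-14, Rational(21, 4)) = Rational(-147, 2)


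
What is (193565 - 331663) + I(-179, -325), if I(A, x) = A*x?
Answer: -79923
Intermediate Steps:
(193565 - 331663) + I(-179, -325) = (193565 - 331663) - 179*(-325) = -138098 + 58175 = -79923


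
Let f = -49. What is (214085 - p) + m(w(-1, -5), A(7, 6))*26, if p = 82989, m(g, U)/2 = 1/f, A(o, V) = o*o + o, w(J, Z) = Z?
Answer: 6423652/49 ≈ 1.3110e+5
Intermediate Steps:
A(o, V) = o + o**2 (A(o, V) = o**2 + o = o + o**2)
m(g, U) = -2/49 (m(g, U) = 2/(-49) = 2*(-1/49) = -2/49)
(214085 - p) + m(w(-1, -5), A(7, 6))*26 = (214085 - 1*82989) - 2/49*26 = (214085 - 82989) - 52/49 = 131096 - 52/49 = 6423652/49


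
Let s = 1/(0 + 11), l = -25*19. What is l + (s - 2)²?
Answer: -57034/121 ≈ -471.36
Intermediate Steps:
l = -475
s = 1/11 ≈ 0.090909
l + (s - 2)² = -475 + (1/11 - 2)² = -475 + (-21/11)² = -475 + 441/121 = -57034/121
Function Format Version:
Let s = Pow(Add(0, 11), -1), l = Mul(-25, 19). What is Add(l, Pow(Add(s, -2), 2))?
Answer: Rational(-57034, 121) ≈ -471.36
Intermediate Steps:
l = -475
s = Rational(1, 11) (s = Pow(11, -1) = Rational(1, 11) ≈ 0.090909)
Add(l, Pow(Add(s, -2), 2)) = Add(-475, Pow(Add(Rational(1, 11), -2), 2)) = Add(-475, Pow(Rational(-21, 11), 2)) = Add(-475, Rational(441, 121)) = Rational(-57034, 121)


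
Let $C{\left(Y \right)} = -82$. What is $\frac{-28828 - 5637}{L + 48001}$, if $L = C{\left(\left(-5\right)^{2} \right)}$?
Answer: $- \frac{34465}{47919} \approx -0.71923$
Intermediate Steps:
$L = -82$
$\frac{-28828 - 5637}{L + 48001} = \frac{-28828 - 5637}{-82 + 48001} = - \frac{34465}{47919}$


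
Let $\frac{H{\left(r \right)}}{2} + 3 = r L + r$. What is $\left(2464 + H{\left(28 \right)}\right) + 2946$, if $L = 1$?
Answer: $5516$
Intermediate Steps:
$H{\left(r \right)} = -6 + 4 r$ ($H{\left(r \right)} = -6 + 2 \left(r 1 + r\right) = -6 + 2 \left(r + r\right) = -6 + 2 \cdot 2 r = -6 + 4 r$)
$\left(2464 + H{\left(28 \right)}\right) + 2946 = \left(2464 + \left(-6 + 4 \cdot 28\right)\right) + 2946 = \left(2464 + \left(-6 + 112\right)\right) + 2946 = \left(2464 + 106\right) + 2946 = 2570 + 2946 = 5516$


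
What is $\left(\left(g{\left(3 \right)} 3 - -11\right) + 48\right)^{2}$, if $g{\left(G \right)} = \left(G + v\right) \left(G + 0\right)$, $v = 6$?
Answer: $19600$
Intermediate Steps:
$g{\left(G \right)} = G \left(6 + G\right)$ ($g{\left(G \right)} = \left(G + 6\right) \left(G + 0\right) = \left(6 + G\right) G = G \left(6 + G\right)$)
$\left(\left(g{\left(3 \right)} 3 - -11\right) + 48\right)^{2} = \left(\left(3 \left(6 + 3\right) 3 - -11\right) + 48\right)^{2} = \left(\left(3 \cdot 9 \cdot 3 + \left(16 - 5\right)\right) + 48\right)^{2} = \left(\left(27 \cdot 3 + 11\right) + 48\right)^{2} = \left(\left(81 + 11\right) + 48\right)^{2} = \left(92 + 48\right)^{2} = 140^{2} = 19600$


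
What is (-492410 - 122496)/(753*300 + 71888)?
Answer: -307453/148894 ≈ -2.0649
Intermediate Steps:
(-492410 - 122496)/(753*300 + 71888) = -614906/(225900 + 71888) = -614906/297788 = -614906*1/297788 = -307453/148894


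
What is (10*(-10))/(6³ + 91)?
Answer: -100/307 ≈ -0.32573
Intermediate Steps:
(10*(-10))/(6³ + 91) = -100/(216 + 91) = -100/307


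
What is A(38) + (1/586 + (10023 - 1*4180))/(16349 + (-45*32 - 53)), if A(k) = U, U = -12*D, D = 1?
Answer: -33681131/2901872 ≈ -11.607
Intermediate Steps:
U = -12 (U = -12*1 = -12)
A(k) = -12
A(38) + (1/586 + (10023 - 1*4180))/(16349 + (-45*32 - 53)) = -12 + (1/586 + (10023 - 1*4180))/(16349 + (-45*32 - 53)) = -12 + (1/586 + (10023 - 4180))/(16349 + (-1440 - 53)) = -12 + (1/586 + 5843)/(16349 - 1493) = -12 + (3423999/586)/14856 = -12 + (3423999/586)*(1/14856) = -12 + 1141333/2901872 = -33681131/2901872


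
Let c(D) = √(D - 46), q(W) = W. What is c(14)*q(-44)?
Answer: -176*I*√2 ≈ -248.9*I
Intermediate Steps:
c(D) = √(-46 + D)
c(14)*q(-44) = √(-46 + 14)*(-44) = √(-32)*(-44) = (4*I*√2)*(-44) = -176*I*√2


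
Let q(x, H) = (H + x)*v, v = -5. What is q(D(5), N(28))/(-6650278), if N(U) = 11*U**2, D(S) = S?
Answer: 43145/6650278 ≈ 0.0064877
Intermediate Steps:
q(x, H) = -5*H - 5*x (q(x, H) = (H + x)*(-5) = -5*H - 5*x)
q(D(5), N(28))/(-6650278) = (-55*28**2 - 5*5)/(-6650278) = (-55*784 - 25)*(-1/6650278) = (-5*8624 - 25)*(-1/6650278) = (-43120 - 25)*(-1/6650278) = -43145*(-1/6650278) = 43145/6650278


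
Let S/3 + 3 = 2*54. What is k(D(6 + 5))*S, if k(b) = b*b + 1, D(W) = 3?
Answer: 3150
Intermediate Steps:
S = 315 (S = -9 + 3*(2*54) = -9 + 3*108 = -9 + 324 = 315)
k(b) = 1 + b² (k(b) = b² + 1 = 1 + b²)
k(D(6 + 5))*S = (1 + 3²)*315 = (1 + 9)*315 = 10*315 = 3150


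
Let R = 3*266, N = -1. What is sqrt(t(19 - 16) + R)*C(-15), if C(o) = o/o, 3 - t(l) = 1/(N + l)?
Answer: sqrt(3202)/2 ≈ 28.293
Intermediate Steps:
t(l) = 3 - 1/(-1 + l)
C(o) = 1
R = 798
sqrt(t(19 - 16) + R)*C(-15) = sqrt((-4 + 3*(19 - 16))/(-1 + (19 - 16)) + 798)*1 = sqrt((-4 + 3*3)/(-1 + 3) + 798)*1 = sqrt((-4 + 9)/2 + 798)*1 = sqrt((1/2)*5 + 798)*1 = sqrt(5/2 + 798)*1 = sqrt(1601/2)*1 = (sqrt(3202)/2)*1 = sqrt(3202)/2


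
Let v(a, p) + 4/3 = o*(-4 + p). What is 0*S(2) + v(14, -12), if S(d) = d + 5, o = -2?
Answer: 92/3 ≈ 30.667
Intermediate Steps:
v(a, p) = 20/3 - 2*p (v(a, p) = -4/3 - 2*(-4 + p) = -4/3 + (8 - 2*p) = 20/3 - 2*p)
S(d) = 5 + d
0*S(2) + v(14, -12) = 0*(5 + 2) + (20/3 - 2*(-12)) = 0*7 + (20/3 + 24) = 0 + 92/3 = 92/3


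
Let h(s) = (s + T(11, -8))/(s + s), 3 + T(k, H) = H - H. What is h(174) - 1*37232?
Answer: -4318855/116 ≈ -37232.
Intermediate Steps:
T(k, H) = -3 (T(k, H) = -3 + (H - H) = -3 + 0 = -3)
h(s) = (-3 + s)/(2*s) (h(s) = (s - 3)/(s + s) = (-3 + s)/((2*s)) = (-3 + s)*(1/(2*s)) = (-3 + s)/(2*s))
h(174) - 1*37232 = (½)*(-3 + 174)/174 - 1*37232 = (½)*(1/174)*171 - 37232 = 57/116 - 37232 = -4318855/116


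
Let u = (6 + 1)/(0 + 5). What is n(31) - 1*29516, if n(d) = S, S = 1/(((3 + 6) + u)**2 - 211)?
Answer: -75885661/2571 ≈ -29516.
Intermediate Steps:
u = 7/5 ≈ 1.4000
S = -25/2571 (S = 1/(((3 + 6) + 7/5)**2 - 211) = 1/((9 + 7/5)**2 - 211) = 1/((52/5)**2 - 211) = 1/(2704/25 - 211) = 1/(-2571/25) = -25/2571 ≈ -0.0097238)
n(d) = -25/2571
n(31) - 1*29516 = -25/2571 - 1*29516 = -25/2571 - 29516 = -75885661/2571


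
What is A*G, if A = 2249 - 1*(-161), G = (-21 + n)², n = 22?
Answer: 2410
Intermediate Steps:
G = 1 (G = (-21 + 22)² = 1² = 1)
A = 2410 (A = 2249 + 161 = 2410)
A*G = 2410*1 = 2410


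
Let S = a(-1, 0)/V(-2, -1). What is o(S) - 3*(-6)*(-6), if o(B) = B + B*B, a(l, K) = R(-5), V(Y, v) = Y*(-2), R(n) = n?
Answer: -1723/16 ≈ -107.69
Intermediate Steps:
V(Y, v) = -2*Y
a(l, K) = -5
S = -5/4 (S = -5/((-2*(-2))) = -5/4 ≈ -1.2500)
o(B) = B + B²
o(S) - 3*(-6)*(-6) = -5*(1 - 5/4)/4 - 3*(-6)*(-6) = -5/4*(-¼) - (-18)*(-6) = 5/16 - 1*108 = 5/16 - 108 = -1723/16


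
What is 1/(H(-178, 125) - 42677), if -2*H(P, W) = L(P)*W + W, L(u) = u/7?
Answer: -14/576103 ≈ -2.4301e-5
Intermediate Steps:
L(u) = u/7 (L(u) = u*(⅐) = u/7)
H(P, W) = -W/2 - P*W/14 (H(P, W) = -((P/7)*W + W)/2 = -(P*W/7 + W)/2 = -(W + P*W/7)/2 = -W/2 - P*W/14)
1/(H(-178, 125) - 42677) = 1/(-1/14*125*(7 - 178) - 42677) = 1/(-1/14*125*(-171) - 42677) = 1/(21375/14 - 42677) = 1/(-576103/14) = -14/576103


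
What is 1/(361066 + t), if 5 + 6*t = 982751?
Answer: 1/524857 ≈ 1.9053e-6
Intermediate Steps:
t = 163791 (t = -⅚ + (⅙)*982751 = -⅚ + 982751/6 = 163791)
1/(361066 + t) = 1/(361066 + 163791) = 1/524857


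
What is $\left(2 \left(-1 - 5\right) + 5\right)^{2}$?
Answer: $49$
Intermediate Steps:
$\left(2 \left(-1 - 5\right) + 5\right)^{2} = \left(2 \left(-6\right) + 5\right)^{2} = \left(-12 + 5\right)^{2} = \left(-7\right)^{2} = 49$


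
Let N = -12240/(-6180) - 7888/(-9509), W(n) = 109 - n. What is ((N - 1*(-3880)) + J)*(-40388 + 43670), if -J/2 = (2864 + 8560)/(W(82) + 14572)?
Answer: 182139786715006008/14298654773 ≈ 1.2738e+7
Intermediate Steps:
N = 2752300/979427 (N = -12240*(-1/6180) - 7888*(-1/9509) = 204/103 + 7888/9509 = 2752300/979427 ≈ 2.8101)
J = -22848/14599 (J = -2*(2864 + 8560)/((109 - 1*82) + 14572) = -22848/((109 - 82) + 14572) = -22848/(27 + 14572) = -22848/14599 ≈ -1.5650)
((N - 1*(-3880)) + J)*(-40388 + 43670) = ((2752300/979427 - 1*(-3880)) - 22848/14599)*(-40388 + 43670) = ((2752300/979427 + 3880) - 22848/14599)*3282 = (3802929060/979427 - 22848/14599)*3282 = (55496583398844/14298654773)*3282 = 182139786715006008/14298654773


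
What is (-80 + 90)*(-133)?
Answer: -1330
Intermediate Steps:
(-80 + 90)*(-133) = 10*(-133) = -1330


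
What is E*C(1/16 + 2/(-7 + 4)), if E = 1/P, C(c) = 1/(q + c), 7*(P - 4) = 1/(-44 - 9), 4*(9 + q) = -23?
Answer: -17808/1092971 ≈ -0.016293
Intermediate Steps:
q = -59/4 (q = -9 + (¼)*(-23) = -9 - 23/4 = -59/4 ≈ -14.750)
P = 1483/371 (P = 4 + 1/(7*(-44 - 9)) = 4 + (⅐)/(-53) = 4 + (⅐)*(-1/53) = 4 - 1/371 = 1483/371 ≈ 3.9973)
C(c) = 1/(-59/4 + c)
E = 371/1483 (E = 1/(1483/371) = 371/1483 ≈ 0.25017)
E*C(1/16 + 2/(-7 + 4)) = 371*(4/(-59 + 4*(1/16 + 2/(-7 + 4))))/1483 = 371*(4/(-59 + 4*(1*(1/16) + 2/(-3))))/1483 = 371*(4/(-59 + 4*(1/16 + 2*(-⅓))))/1483 = 371*(4/(-59 + 4*(1/16 - ⅔)))/1483 = 371*(4/(-59 + 4*(-29/48)))/1483 = 371*(4/(-59 - 29/12))/1483 = 371*(4/(-737/12))/1483 = 371*(4*(-12/737))/1483 = (371/1483)*(-48/737) = -17808/1092971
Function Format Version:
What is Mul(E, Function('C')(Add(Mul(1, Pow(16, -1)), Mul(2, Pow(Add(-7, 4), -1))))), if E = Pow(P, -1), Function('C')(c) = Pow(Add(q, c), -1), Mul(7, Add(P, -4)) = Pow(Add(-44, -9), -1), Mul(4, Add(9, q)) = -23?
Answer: Rational(-17808, 1092971) ≈ -0.016293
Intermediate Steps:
q = Rational(-59, 4) (q = Add(-9, Mul(Rational(1, 4), -23)) = Add(-9, Rational(-23, 4)) = Rational(-59, 4) ≈ -14.750)
P = Rational(1483, 371) (P = Add(4, Mul(Rational(1, 7), Pow(Add(-44, -9), -1))) = Add(4, Mul(Rational(1, 7), Pow(-53, -1))) = Add(4, Mul(Rational(1, 7), Rational(-1, 53))) = Add(4, Rational(-1, 371)) = Rational(1483, 371) ≈ 3.9973)
Function('C')(c) = Pow(Add(Rational(-59, 4), c), -1)
E = Rational(371, 1483) (E = Pow(Rational(1483, 371), -1) = Rational(371, 1483) ≈ 0.25017)
Mul(E, Function('C')(Add(Mul(1, Pow(16, -1)), Mul(2, Pow(Add(-7, 4), -1))))) = Mul(Rational(371, 1483), Mul(4, Pow(Add(-59, Mul(4, Add(Mul(1, Pow(16, -1)), Mul(2, Pow(Add(-7, 4), -1))))), -1))) = Mul(Rational(371, 1483), Mul(4, Pow(Add(-59, Mul(4, Add(Mul(1, Rational(1, 16)), Mul(2, Pow(-3, -1))))), -1))) = Mul(Rational(371, 1483), Mul(4, Pow(Add(-59, Mul(4, Add(Rational(1, 16), Mul(2, Rational(-1, 3))))), -1))) = Mul(Rational(371, 1483), Mul(4, Pow(Add(-59, Mul(4, Add(Rational(1, 16), Rational(-2, 3)))), -1))) = Mul(Rational(371, 1483), Mul(4, Pow(Add(-59, Mul(4, Rational(-29, 48))), -1))) = Mul(Rational(371, 1483), Mul(4, Pow(Add(-59, Rational(-29, 12)), -1))) = Mul(Rational(371, 1483), Mul(4, Pow(Rational(-737, 12), -1))) = Mul(Rational(371, 1483), Mul(4, Rational(-12, 737))) = Mul(Rational(371, 1483), Rational(-48, 737)) = Rational(-17808, 1092971)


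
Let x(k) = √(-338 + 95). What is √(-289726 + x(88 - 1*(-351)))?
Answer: √(-289726 + 9*I*√3) ≈ 0.01 + 538.26*I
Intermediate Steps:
x(k) = 9*I*√3 (x(k) = √(-243) = 9*I*√3)
√(-289726 + x(88 - 1*(-351))) = √(-289726 + 9*I*√3)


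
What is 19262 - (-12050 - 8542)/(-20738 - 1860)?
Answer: 217631042/11299 ≈ 19261.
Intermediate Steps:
19262 - (-12050 - 8542)/(-20738 - 1860) = 19262 - (-20592)/(-22598) = 19262 - (-20592)*(-1)/22598 = 19262 - 1*10296/11299 = 19262 - 10296/11299 = 217631042/11299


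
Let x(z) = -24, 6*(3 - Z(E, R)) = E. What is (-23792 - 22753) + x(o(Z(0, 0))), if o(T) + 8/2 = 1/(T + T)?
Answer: -46569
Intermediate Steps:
Z(E, R) = 3 - E/6
o(T) = -4 + 1/(2*T) (o(T) = -4 + 1/(T + T) = -4 + 1/(2*T))
(-23792 - 22753) + x(o(Z(0, 0))) = (-23792 - 22753) - 24 = -46545 - 24 = -46569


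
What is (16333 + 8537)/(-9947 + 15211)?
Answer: 12435/2632 ≈ 4.7245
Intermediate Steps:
(16333 + 8537)/(-9947 + 15211) = 24870/5264 = 24870*(1/5264) = 12435/2632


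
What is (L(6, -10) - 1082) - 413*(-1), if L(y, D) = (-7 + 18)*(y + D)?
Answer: -713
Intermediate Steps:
L(y, D) = 11*D + 11*y (L(y, D) = 11*(D + y) = 11*D + 11*y)
(L(6, -10) - 1082) - 413*(-1) = ((11*(-10) + 11*6) - 1082) - 413*(-1) = ((-110 + 66) - 1082) + 413 = (-44 - 1082) + 413 = -1126 + 413 = -713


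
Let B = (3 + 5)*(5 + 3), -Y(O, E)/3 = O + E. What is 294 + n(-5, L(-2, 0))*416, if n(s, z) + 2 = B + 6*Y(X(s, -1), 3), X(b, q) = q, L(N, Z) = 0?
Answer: 11110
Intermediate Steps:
Y(O, E) = -3*E - 3*O (Y(O, E) = -3*(O + E) = -3*(E + O) = -3*E - 3*O)
B = 64 (B = 8*8 = 64)
n(s, z) = 26 (n(s, z) = -2 + (64 + 6*(-3*3 - 3*(-1))) = -2 + (64 + 6*(-9 + 3)) = -2 + (64 + 6*(-6)) = -2 + (64 - 36) = -2 + 28 = 26)
294 + n(-5, L(-2, 0))*416 = 294 + 26*416 = 294 + 10816 = 11110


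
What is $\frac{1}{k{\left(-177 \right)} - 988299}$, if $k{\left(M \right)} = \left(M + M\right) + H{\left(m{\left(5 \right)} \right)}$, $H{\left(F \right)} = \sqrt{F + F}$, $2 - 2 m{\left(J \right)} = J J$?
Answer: $- \frac{988653}{977434754432} - \frac{i \sqrt{23}}{977434754432} \approx -1.0115 \cdot 10^{-6} - 4.9065 \cdot 10^{-12} i$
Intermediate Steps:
$m{\left(J \right)} = 1 - \frac{J^{2}}{2}$ ($m{\left(J \right)} = 1 - \frac{J J}{2} = 1 - \frac{J^{2}}{2}$)
$H{\left(F \right)} = \sqrt{2} \sqrt{F}$ ($H{\left(F \right)} = \sqrt{2 F} = \sqrt{2} \sqrt{F}$)
$k{\left(M \right)} = 2 M + i \sqrt{23}$ ($k{\left(M \right)} = \left(M + M\right) + \sqrt{2} \sqrt{1 - \frac{5^{2}}{2}} = 2 M + \sqrt{2} \sqrt{1 - \frac{25}{2}} = 2 M + \sqrt{2} \sqrt{- \frac{23}{2}} = 2 M + \sqrt{2} \frac{i \sqrt{46}}{2} = 2 M + i \sqrt{23}$)
$\frac{1}{k{\left(-177 \right)} - 988299} = \frac{1}{\left(2 \left(-177\right) + i \sqrt{23}\right) - 988299} = \frac{1}{\left(-354 + i \sqrt{23}\right) - 988299} = \frac{1}{-988653 + i \sqrt{23}}$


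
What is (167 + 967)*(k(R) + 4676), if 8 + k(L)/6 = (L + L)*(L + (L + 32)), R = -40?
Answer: 31375512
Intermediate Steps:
k(L) = -48 + 12*L*(32 + 2*L) (k(L) = -48 + 6*((L + L)*(L + (L + 32))) = -48 + 6*((2*L)*(L + (32 + L))) = -48 + 6*((2*L)*(32 + 2*L)) = -48 + 6*(2*L*(32 + 2*L)) = -48 + 12*L*(32 + 2*L))
(167 + 967)*(k(R) + 4676) = (167 + 967)*((-48 + 24*(-40)² + 384*(-40)) + 4676) = 1134*((-48 + 24*1600 - 15360) + 4676) = 1134*((-48 + 38400 - 15360) + 4676) = 1134*(22992 + 4676) = 1134*27668 = 31375512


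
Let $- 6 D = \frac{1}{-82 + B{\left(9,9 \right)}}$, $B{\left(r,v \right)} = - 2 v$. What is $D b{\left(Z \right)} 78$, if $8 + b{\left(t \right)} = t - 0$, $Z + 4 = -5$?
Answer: $- \frac{221}{100} \approx -2.21$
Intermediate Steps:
$Z = -9$ ($Z = -4 - 5 = -9$)
$D = \frac{1}{600}$ ($D = - \frac{1}{6 \left(-82 - 18\right)} = - \frac{1}{6 \left(-100\right)} = \left(- \frac{1}{6}\right) \left(- \frac{1}{100}\right) = \frac{1}{600} \approx 0.0016667$)
$b{\left(t \right)} = -8 + t$ ($b{\left(t \right)} = -8 + \left(t - 0\right) = -8 + \left(t + 0\right) = -8 + t$)
$D b{\left(Z \right)} 78 = \frac{-8 - 9}{600} \cdot 78 = \frac{1}{600} \left(-17\right) 78 = \left(- \frac{17}{600}\right) 78 = - \frac{221}{100}$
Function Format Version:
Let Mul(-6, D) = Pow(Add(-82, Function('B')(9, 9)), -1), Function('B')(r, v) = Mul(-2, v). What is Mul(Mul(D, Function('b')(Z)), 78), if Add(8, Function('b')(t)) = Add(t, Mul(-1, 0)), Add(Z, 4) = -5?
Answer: Rational(-221, 100) ≈ -2.2100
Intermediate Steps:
Z = -9 (Z = Add(-4, -5) = -9)
D = Rational(1, 600) (D = Mul(Rational(-1, 6), Pow(Add(-82, Mul(-2, 9)), -1)) = Mul(Rational(-1, 6), Pow(Add(-82, -18), -1)) = Mul(Rational(-1, 6), Pow(-100, -1)) = Mul(Rational(-1, 6), Rational(-1, 100)) = Rational(1, 600) ≈ 0.0016667)
Function('b')(t) = Add(-8, t) (Function('b')(t) = Add(-8, Add(t, Mul(-1, 0))) = Add(-8, Add(t, 0)) = Add(-8, t))
Mul(Mul(D, Function('b')(Z)), 78) = Mul(Mul(Rational(1, 600), Add(-8, -9)), 78) = Mul(Mul(Rational(1, 600), -17), 78) = Mul(Rational(-17, 600), 78) = Rational(-221, 100)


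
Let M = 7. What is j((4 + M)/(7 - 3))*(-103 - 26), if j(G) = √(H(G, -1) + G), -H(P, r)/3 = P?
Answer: -129*I*√22/2 ≈ -302.53*I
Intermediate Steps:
H(P, r) = -3*P
j(G) = √2*√(-G) (j(G) = √(-3*G + G) = √(-2*G) = √2*√(-G))
j((4 + M)/(7 - 3))*(-103 - 26) = (√2*√(-(4 + 7)/(7 - 3)))*(-103 - 26) = (√2*√(-11/4))*(-129) = (√2*(I*√11/2))*(-129) = (I*√22/2)*(-129) = -129*I*√22/2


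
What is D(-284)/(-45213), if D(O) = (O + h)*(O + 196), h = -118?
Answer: -11792/15071 ≈ -0.78243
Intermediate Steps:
D(O) = (-118 + O)*(196 + O) (D(O) = (O - 118)*(O + 196) = (-118 + O)*(196 + O))
D(-284)/(-45213) = (-23128 + (-284)² + 78*(-284))/(-45213) = (-23128 + 80656 - 22152)*(-1/45213) = 35376*(-1/45213) = -11792/15071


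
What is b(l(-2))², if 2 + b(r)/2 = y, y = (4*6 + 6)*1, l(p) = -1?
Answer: 3136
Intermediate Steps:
y = 30 (y = (24 + 6)*1 = 30*1 = 30)
b(r) = 56 (b(r) = -4 + 2*30 = -4 + 60 = 56)
b(l(-2))² = 56² = 3136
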